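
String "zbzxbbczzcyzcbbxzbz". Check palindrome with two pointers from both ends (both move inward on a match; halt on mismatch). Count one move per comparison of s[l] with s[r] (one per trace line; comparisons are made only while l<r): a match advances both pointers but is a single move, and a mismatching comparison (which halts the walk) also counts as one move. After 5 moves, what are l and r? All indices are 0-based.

l=0 r=18: 'z'=='z', l++,r--
l=1 r=17: 'b'=='b', l++,r--
l=2 r=16: 'z'=='z', l++,r--
l=3 r=15: 'x'=='x', l++,r--
l=4 r=14: 'b'=='b', l++,r--

l=5, r=13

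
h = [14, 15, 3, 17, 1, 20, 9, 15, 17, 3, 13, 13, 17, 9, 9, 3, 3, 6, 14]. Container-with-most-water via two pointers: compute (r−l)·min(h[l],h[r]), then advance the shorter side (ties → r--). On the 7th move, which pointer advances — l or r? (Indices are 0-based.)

l

l=0 r=18: min(14,14)*18=252 best=252 *, r--
l=0 r=17: min(14,6)*17=102 best=252, r--
l=0 r=16: min(14,3)*16=48 best=252, r--
l=0 r=15: min(14,3)*15=45 best=252, r--
l=0 r=14: min(14,9)*14=126 best=252, r--
l=0 r=13: min(14,9)*13=117 best=252, r--
l=0 r=12: min(14,17)*12=168 best=252, l++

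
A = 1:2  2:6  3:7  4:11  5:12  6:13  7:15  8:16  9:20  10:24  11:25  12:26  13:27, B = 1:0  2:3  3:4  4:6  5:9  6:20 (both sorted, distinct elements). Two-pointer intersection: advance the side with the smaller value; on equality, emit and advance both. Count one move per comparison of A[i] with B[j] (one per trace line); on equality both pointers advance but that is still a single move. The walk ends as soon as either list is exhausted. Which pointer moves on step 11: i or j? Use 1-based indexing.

[i=1,j=1] 2>0 → j++
[i=1,j=2] 2<3 → i++
[i=2,j=2] 6>3 → j++
[i=2,j=3] 6>4 → j++
[i=2,j=4] 6==6 emit → i++,j++
[i=3,j=5] 7<9 → i++
[i=4,j=5] 11>9 → j++
[i=4,j=6] 11<20 → i++
[i=5,j=6] 12<20 → i++
[i=6,j=6] 13<20 → i++
[i=7,j=6] 15<20 → i++

i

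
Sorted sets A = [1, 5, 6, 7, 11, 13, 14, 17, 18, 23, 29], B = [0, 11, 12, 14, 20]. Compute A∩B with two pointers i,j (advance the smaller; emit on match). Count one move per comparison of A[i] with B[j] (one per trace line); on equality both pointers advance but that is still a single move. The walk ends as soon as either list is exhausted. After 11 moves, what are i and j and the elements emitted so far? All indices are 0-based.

i=9, j=4, emitted=[11, 14]

i=0 j=0: 1>0, j++
i=0 j=1: 1<11, i++
i=1 j=1: 5<11, i++
i=2 j=1: 6<11, i++
i=3 j=1: 7<11, i++
i=4 j=1: 11==11 emit, i++,j++
i=5 j=2: 13>12, j++
i=5 j=3: 13<14, i++
i=6 j=3: 14==14 emit, i++,j++
i=7 j=4: 17<20, i++
i=8 j=4: 18<20, i++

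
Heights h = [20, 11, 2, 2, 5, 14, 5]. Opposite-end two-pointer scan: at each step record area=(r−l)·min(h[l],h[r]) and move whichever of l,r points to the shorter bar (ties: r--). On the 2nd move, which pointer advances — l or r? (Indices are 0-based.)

r

l=0 r=6: min(20,5)*6=30 best=30 *, r--
l=0 r=5: min(20,14)*5=70 best=70 *, r--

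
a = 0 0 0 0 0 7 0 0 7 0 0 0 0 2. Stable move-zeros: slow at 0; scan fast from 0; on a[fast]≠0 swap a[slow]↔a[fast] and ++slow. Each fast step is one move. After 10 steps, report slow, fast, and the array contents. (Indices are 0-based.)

slow=0 fast=0: a[fast]=0, fast++
slow=0 fast=1: a[fast]=0, fast++
slow=0 fast=2: a[fast]=0, fast++
slow=0 fast=3: a[fast]=0, fast++
slow=0 fast=4: a[fast]=0, fast++
slow=0 fast=5: a[fast]=7≠0 swap→a[0]=7, slow++,fast++
slow=1 fast=6: a[fast]=0, fast++
slow=1 fast=7: a[fast]=0, fast++
slow=1 fast=8: a[fast]=7≠0 swap→a[1]=7, slow++,fast++
slow=2 fast=9: a[fast]=0, fast++

slow=2, fast=10, a=[7, 7, 0, 0, 0, 0, 0, 0, 0, 0, 0, 0, 0, 2]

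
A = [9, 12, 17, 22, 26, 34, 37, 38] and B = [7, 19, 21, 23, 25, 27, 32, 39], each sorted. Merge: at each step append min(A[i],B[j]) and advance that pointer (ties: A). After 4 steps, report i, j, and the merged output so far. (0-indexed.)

i=3, j=1, merged so far=[7, 9, 12, 17]

[i=0,j=0] A[i]=9>B[j]=7 take 7 → j++
[i=0,j=1] A[i]=9<=B[j]=19 take 9 → i++
[i=1,j=1] A[i]=12<=B[j]=19 take 12 → i++
[i=2,j=1] A[i]=17<=B[j]=19 take 17 → i++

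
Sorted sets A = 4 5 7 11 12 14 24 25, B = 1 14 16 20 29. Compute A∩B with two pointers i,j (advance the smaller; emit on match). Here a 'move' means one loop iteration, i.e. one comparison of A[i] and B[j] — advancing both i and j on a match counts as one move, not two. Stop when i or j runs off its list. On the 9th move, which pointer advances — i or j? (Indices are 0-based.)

j

i=0 j=0: 4>1, j++
i=0 j=1: 4<14, i++
i=1 j=1: 5<14, i++
i=2 j=1: 7<14, i++
i=3 j=1: 11<14, i++
i=4 j=1: 12<14, i++
i=5 j=1: 14==14 emit, i++,j++
i=6 j=2: 24>16, j++
i=6 j=3: 24>20, j++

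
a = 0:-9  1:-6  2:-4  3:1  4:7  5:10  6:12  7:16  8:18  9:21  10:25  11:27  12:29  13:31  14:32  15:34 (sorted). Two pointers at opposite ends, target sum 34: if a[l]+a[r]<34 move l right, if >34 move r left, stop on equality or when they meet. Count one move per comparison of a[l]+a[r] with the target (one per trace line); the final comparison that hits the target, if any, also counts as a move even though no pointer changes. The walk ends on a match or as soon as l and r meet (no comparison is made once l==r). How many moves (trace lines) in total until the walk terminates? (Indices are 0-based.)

[0,15] -9+34=25 <34 → l++
[1,15] -6+34=28 <34 → l++
[2,15] -4+34=30 <34 → l++
[3,15] 1+34=35 >34 → r--
[3,14] 1+32=33 <34 → l++
[4,14] 7+32=39 >34 → r--
[4,13] 7+31=38 >34 → r--
[4,12] 7+29=36 >34 → r--
[4,11] 7+27=34 → found

9 moves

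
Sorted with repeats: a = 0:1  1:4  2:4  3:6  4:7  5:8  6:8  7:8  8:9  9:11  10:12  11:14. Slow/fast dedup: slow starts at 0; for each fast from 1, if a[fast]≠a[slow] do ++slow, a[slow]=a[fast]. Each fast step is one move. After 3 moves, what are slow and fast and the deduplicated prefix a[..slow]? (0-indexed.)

slow=0 fast=1: a[fast]=4≠a[slow]=1 write a[1]=4, slow++,fast++
slow=1 fast=2: a[fast]=4=a[slow] dup, fast++
slow=1 fast=3: a[fast]=6≠a[slow]=4 write a[2]=6, slow++,fast++

slow=2, fast=4, prefix=[1, 4, 6]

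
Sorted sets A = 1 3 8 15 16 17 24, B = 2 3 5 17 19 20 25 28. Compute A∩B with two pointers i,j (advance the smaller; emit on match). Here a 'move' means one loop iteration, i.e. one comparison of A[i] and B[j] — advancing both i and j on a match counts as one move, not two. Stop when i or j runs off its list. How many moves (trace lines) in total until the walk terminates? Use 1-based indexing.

i=1 j=1: 1<2, i++
i=2 j=1: 3>2, j++
i=2 j=2: 3==3 emit, i++,j++
i=3 j=3: 8>5, j++
i=3 j=4: 8<17, i++
i=4 j=4: 15<17, i++
i=5 j=4: 16<17, i++
i=6 j=4: 17==17 emit, i++,j++
i=7 j=5: 24>19, j++
i=7 j=6: 24>20, j++
i=7 j=7: 24<25, i++

11 moves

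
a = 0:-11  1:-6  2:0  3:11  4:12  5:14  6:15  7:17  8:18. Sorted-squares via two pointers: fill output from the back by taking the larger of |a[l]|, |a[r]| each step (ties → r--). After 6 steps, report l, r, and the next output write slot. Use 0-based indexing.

l=0, r=2, next write slot=2

l=0 r=8: |-11|<=|18| out[8]=324, r--
l=0 r=7: |-11|<=|17| out[7]=289, r--
l=0 r=6: |-11|<=|15| out[6]=225, r--
l=0 r=5: |-11|<=|14| out[5]=196, r--
l=0 r=4: |-11|<=|12| out[4]=144, r--
l=0 r=3: |-11|<=|11| out[3]=121, r--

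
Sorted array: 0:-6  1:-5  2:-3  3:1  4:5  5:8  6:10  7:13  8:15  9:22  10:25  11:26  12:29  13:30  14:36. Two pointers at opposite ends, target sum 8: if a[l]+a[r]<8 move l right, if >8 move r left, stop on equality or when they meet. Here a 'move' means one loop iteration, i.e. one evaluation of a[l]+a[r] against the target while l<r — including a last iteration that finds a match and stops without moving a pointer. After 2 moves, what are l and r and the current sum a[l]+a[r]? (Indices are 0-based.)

l=0, r=12, sum=23

l=0 r=14: -6+36=30 >8, r--
l=0 r=13: -6+30=24 >8, r--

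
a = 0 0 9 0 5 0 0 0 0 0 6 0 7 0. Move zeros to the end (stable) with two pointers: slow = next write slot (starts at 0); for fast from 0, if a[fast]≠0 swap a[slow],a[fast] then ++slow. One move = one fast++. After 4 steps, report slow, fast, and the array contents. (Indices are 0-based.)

slow=1, fast=4, a=[9, 0, 0, 0, 5, 0, 0, 0, 0, 0, 6, 0, 7, 0]

slow=0 fast=0: a[fast]=0, fast++
slow=0 fast=1: a[fast]=0, fast++
slow=0 fast=2: a[fast]=9≠0 swap→a[0]=9, slow++,fast++
slow=1 fast=3: a[fast]=0, fast++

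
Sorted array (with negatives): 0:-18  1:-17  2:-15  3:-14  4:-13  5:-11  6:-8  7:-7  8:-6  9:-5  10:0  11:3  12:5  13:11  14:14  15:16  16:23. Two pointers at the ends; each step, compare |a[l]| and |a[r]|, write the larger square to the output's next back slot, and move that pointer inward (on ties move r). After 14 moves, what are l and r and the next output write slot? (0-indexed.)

l=9, r=11, next write slot=2

l=0 r=16: |-18|<=|23| out[16]=529, r--
l=0 r=15: |-18|>|16| out[15]=324, l++
l=1 r=15: |-17|>|16| out[14]=289, l++
l=2 r=15: |-15|<=|16| out[13]=256, r--
l=2 r=14: |-15|>|14| out[12]=225, l++
l=3 r=14: |-14|<=|14| out[11]=196, r--
l=3 r=13: |-14|>|11| out[10]=196, l++
l=4 r=13: |-13|>|11| out[9]=169, l++
l=5 r=13: |-11|<=|11| out[8]=121, r--
l=5 r=12: |-11|>|5| out[7]=121, l++
l=6 r=12: |-8|>|5| out[6]=64, l++
l=7 r=12: |-7|>|5| out[5]=49, l++
l=8 r=12: |-6|>|5| out[4]=36, l++
l=9 r=12: |-5|<=|5| out[3]=25, r--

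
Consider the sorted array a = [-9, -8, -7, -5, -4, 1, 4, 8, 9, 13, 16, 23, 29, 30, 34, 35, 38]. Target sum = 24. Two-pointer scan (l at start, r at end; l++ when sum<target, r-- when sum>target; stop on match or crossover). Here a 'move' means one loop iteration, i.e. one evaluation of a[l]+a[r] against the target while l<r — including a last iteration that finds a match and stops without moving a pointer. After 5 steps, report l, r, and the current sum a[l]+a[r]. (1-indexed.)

l=3, r=14, sum=23

[1,17] -9+38=29 >24 → r--
[1,16] -9+35=26 >24 → r--
[1,15] -9+34=25 >24 → r--
[1,14] -9+30=21 <24 → l++
[2,14] -8+30=22 <24 → l++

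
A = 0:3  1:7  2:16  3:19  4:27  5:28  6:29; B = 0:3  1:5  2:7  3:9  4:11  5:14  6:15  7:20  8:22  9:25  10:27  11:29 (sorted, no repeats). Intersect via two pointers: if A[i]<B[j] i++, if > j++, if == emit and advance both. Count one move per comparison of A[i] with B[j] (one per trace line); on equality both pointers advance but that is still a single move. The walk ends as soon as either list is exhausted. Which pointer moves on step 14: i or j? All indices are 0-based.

[i=0,j=0] 3==3 emit → i++,j++
[i=1,j=1] 7>5 → j++
[i=1,j=2] 7==7 emit → i++,j++
[i=2,j=3] 16>9 → j++
[i=2,j=4] 16>11 → j++
[i=2,j=5] 16>14 → j++
[i=2,j=6] 16>15 → j++
[i=2,j=7] 16<20 → i++
[i=3,j=7] 19<20 → i++
[i=4,j=7] 27>20 → j++
[i=4,j=8] 27>22 → j++
[i=4,j=9] 27>25 → j++
[i=4,j=10] 27==27 emit → i++,j++
[i=5,j=11] 28<29 → i++

i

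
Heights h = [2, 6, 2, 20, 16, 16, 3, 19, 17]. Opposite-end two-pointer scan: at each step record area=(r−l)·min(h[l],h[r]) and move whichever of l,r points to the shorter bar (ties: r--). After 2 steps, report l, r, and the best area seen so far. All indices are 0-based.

l=2, r=8, best area=42

l=0 r=8: min(2,17)*8=16 best=16 *, l++
l=1 r=8: min(6,17)*7=42 best=42 *, l++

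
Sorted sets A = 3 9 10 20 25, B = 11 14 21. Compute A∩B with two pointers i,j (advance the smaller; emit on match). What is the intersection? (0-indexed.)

[i=0,j=0] 3<11 → i++
[i=1,j=0] 9<11 → i++
[i=2,j=0] 10<11 → i++
[i=3,j=0] 20>11 → j++
[i=3,j=1] 20>14 → j++
[i=3,j=2] 20<21 → i++
[i=4,j=2] 25>21 → j++

intersection = []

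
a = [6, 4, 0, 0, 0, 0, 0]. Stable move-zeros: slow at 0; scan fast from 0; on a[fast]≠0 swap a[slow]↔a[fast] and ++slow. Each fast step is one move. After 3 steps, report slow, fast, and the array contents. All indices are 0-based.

slow=2, fast=3, a=[6, 4, 0, 0, 0, 0, 0]

(s=0,f=0) a[fast]=6≠0 swap→a[0]=6 → slow++,fast++
(s=1,f=1) a[fast]=4≠0 swap→a[1]=4 → slow++,fast++
(s=2,f=2) a[fast]=0 → fast++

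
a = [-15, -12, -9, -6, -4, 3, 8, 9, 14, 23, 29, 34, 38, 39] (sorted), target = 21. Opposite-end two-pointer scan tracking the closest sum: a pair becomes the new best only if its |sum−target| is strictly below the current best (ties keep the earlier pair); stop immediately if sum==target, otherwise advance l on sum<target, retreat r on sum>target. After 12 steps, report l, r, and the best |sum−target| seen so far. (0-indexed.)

l=6, r=7, best |Δ|=1

[0,13] -15+39=24 d=3 * → r--
[0,12] -15+38=23 d=2 * → r--
[0,11] -15+34=19 d=2 → l++
[1,11] -12+34=22 d=1 * → r--
[1,10] -12+29=17 d=4 → l++
[2,10] -9+29=20 d=1 → l++
[3,10] -6+29=23 d=2 → r--
[3,9] -6+23=17 d=4 → l++
[4,9] -4+23=19 d=2 → l++
[5,9] 3+23=26 d=5 → r--
[5,8] 3+14=17 d=4 → l++
[6,8] 8+14=22 d=1 → r--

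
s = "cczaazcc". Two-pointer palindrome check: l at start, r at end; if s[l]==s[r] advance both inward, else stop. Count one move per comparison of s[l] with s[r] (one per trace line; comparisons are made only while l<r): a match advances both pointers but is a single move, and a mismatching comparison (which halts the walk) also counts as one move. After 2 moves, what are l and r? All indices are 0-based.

l=2, r=5

l=0 r=7: 'c'=='c', l++,r--
l=1 r=6: 'c'=='c', l++,r--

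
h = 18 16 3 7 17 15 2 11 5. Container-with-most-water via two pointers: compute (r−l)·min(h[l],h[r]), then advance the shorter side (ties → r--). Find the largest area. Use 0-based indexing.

max area = 77

l=0 r=8: min(18,5)*8=40 best=40 *, r--
l=0 r=7: min(18,11)*7=77 best=77 *, r--
l=0 r=6: min(18,2)*6=12 best=77, r--
l=0 r=5: min(18,15)*5=75 best=77, r--
l=0 r=4: min(18,17)*4=68 best=77, r--
l=0 r=3: min(18,7)*3=21 best=77, r--
l=0 r=2: min(18,3)*2=6 best=77, r--
l=0 r=1: min(18,16)*1=16 best=77, r--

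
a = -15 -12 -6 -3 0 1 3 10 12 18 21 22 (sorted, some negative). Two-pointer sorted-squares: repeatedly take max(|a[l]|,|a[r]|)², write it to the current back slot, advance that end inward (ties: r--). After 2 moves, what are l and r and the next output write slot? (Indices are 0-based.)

l=0, r=9, next write slot=9

l=0 r=11: |-15|<=|22| out[11]=484, r--
l=0 r=10: |-15|<=|21| out[10]=441, r--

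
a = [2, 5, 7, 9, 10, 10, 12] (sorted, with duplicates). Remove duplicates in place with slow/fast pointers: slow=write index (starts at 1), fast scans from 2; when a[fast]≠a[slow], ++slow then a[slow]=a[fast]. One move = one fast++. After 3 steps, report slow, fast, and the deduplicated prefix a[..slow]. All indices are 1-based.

slow=4, fast=5, prefix=[2, 5, 7, 9]

(s=1,f=2) a[fast]=5≠a[slow]=2 write a[2]=5 → slow++,fast++
(s=2,f=3) a[fast]=7≠a[slow]=5 write a[3]=7 → slow++,fast++
(s=3,f=4) a[fast]=9≠a[slow]=7 write a[4]=9 → slow++,fast++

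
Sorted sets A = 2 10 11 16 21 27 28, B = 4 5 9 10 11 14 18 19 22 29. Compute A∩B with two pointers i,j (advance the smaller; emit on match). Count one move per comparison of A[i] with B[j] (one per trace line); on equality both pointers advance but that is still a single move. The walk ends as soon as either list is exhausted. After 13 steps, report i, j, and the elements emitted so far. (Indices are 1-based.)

i=7, j=10, emitted=[10, 11]

[i=1,j=1] 2<4 → i++
[i=2,j=1] 10>4 → j++
[i=2,j=2] 10>5 → j++
[i=2,j=3] 10>9 → j++
[i=2,j=4] 10==10 emit → i++,j++
[i=3,j=5] 11==11 emit → i++,j++
[i=4,j=6] 16>14 → j++
[i=4,j=7] 16<18 → i++
[i=5,j=7] 21>18 → j++
[i=5,j=8] 21>19 → j++
[i=5,j=9] 21<22 → i++
[i=6,j=9] 27>22 → j++
[i=6,j=10] 27<29 → i++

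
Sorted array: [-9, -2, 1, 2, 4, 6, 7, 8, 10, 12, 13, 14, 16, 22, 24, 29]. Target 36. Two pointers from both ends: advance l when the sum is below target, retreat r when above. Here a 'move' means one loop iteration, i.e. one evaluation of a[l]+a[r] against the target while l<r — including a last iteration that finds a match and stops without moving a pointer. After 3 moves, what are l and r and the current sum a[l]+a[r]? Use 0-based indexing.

[0,15] -9+29=20 <36 → l++
[1,15] -2+29=27 <36 → l++
[2,15] 1+29=30 <36 → l++

l=3, r=15, sum=31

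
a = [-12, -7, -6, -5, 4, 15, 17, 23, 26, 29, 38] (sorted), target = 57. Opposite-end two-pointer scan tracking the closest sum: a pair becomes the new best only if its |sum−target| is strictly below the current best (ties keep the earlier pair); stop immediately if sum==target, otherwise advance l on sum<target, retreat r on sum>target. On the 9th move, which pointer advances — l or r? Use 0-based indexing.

[0,10] -12+38=26 d=31 * → l++
[1,10] -7+38=31 d=26 * → l++
[2,10] -6+38=32 d=25 * → l++
[3,10] -5+38=33 d=24 * → l++
[4,10] 4+38=42 d=15 * → l++
[5,10] 15+38=53 d=4 * → l++
[6,10] 17+38=55 d=2 * → l++
[7,10] 23+38=61 d=4 → r--
[7,9] 23+29=52 d=5 → l++

l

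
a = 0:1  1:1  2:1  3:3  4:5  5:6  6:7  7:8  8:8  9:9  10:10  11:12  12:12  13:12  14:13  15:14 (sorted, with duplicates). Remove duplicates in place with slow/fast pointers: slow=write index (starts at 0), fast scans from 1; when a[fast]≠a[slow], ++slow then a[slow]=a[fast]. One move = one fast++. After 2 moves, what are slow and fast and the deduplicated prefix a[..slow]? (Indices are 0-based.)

slow=0 fast=1: a[fast]=1=a[slow] dup, fast++
slow=0 fast=2: a[fast]=1=a[slow] dup, fast++

slow=0, fast=3, prefix=[1]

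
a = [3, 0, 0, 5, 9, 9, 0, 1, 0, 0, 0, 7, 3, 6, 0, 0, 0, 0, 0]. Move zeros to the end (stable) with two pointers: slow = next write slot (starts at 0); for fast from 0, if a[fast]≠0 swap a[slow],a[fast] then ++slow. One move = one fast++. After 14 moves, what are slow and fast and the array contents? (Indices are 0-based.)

slow=8, fast=14, a=[3, 5, 9, 9, 1, 7, 3, 6, 0, 0, 0, 0, 0, 0, 0, 0, 0, 0, 0]

slow=0 fast=0: a[fast]=3≠0 swap→a[0]=3, slow++,fast++
slow=1 fast=1: a[fast]=0, fast++
slow=1 fast=2: a[fast]=0, fast++
slow=1 fast=3: a[fast]=5≠0 swap→a[1]=5, slow++,fast++
slow=2 fast=4: a[fast]=9≠0 swap→a[2]=9, slow++,fast++
slow=3 fast=5: a[fast]=9≠0 swap→a[3]=9, slow++,fast++
slow=4 fast=6: a[fast]=0, fast++
slow=4 fast=7: a[fast]=1≠0 swap→a[4]=1, slow++,fast++
slow=5 fast=8: a[fast]=0, fast++
slow=5 fast=9: a[fast]=0, fast++
slow=5 fast=10: a[fast]=0, fast++
slow=5 fast=11: a[fast]=7≠0 swap→a[5]=7, slow++,fast++
slow=6 fast=12: a[fast]=3≠0 swap→a[6]=3, slow++,fast++
slow=7 fast=13: a[fast]=6≠0 swap→a[7]=6, slow++,fast++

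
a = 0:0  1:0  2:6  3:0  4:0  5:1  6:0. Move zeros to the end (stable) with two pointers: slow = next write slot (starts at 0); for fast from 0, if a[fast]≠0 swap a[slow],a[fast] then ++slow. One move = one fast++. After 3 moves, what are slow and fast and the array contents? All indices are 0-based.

slow=1, fast=3, a=[6, 0, 0, 0, 0, 1, 0]

(s=0,f=0) a[fast]=0 → fast++
(s=0,f=1) a[fast]=0 → fast++
(s=0,f=2) a[fast]=6≠0 swap→a[0]=6 → slow++,fast++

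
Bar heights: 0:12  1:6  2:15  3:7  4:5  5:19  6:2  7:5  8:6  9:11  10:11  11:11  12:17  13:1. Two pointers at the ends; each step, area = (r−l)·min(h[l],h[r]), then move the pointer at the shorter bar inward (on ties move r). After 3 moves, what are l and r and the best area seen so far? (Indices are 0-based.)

l=0 r=13: min(12,1)*13=13 best=13 *, r--
l=0 r=12: min(12,17)*12=144 best=144 *, l++
l=1 r=12: min(6,17)*11=66 best=144, l++

l=2, r=12, best area=144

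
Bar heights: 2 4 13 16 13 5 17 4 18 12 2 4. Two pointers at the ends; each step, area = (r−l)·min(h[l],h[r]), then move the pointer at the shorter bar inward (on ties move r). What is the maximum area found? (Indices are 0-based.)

max area = 84

[0,11] min(2,4)*11=22 best=22 * → l++
[1,11] min(4,4)*10=40 best=40 * → r--
[1,10] min(4,2)*9=18 best=40 → r--
[1,9] min(4,12)*8=32 best=40 → l++
[2,9] min(13,12)*7=84 best=84 * → r--
[2,8] min(13,18)*6=78 best=84 → l++
[3,8] min(16,18)*5=80 best=84 → l++
[4,8] min(13,18)*4=52 best=84 → l++
[5,8] min(5,18)*3=15 best=84 → l++
[6,8] min(17,18)*2=34 best=84 → l++
[7,8] min(4,18)*1=4 best=84 → l++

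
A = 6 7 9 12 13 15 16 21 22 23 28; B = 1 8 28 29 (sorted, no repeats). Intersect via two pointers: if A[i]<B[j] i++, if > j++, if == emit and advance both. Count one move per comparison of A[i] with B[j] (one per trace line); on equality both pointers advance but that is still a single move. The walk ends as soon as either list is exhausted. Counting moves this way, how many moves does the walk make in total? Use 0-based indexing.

[i=0,j=0] 6>1 → j++
[i=0,j=1] 6<8 → i++
[i=1,j=1] 7<8 → i++
[i=2,j=1] 9>8 → j++
[i=2,j=2] 9<28 → i++
[i=3,j=2] 12<28 → i++
[i=4,j=2] 13<28 → i++
[i=5,j=2] 15<28 → i++
[i=6,j=2] 16<28 → i++
[i=7,j=2] 21<28 → i++
[i=8,j=2] 22<28 → i++
[i=9,j=2] 23<28 → i++
[i=10,j=2] 28==28 emit → i++,j++

13 moves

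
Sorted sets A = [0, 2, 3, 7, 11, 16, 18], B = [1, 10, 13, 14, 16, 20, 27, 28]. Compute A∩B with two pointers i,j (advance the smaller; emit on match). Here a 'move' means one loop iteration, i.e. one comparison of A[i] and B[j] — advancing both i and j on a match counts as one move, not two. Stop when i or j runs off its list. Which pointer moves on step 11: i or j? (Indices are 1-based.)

i=1 j=1: 0<1, i++
i=2 j=1: 2>1, j++
i=2 j=2: 2<10, i++
i=3 j=2: 3<10, i++
i=4 j=2: 7<10, i++
i=5 j=2: 11>10, j++
i=5 j=3: 11<13, i++
i=6 j=3: 16>13, j++
i=6 j=4: 16>14, j++
i=6 j=5: 16==16 emit, i++,j++
i=7 j=6: 18<20, i++

i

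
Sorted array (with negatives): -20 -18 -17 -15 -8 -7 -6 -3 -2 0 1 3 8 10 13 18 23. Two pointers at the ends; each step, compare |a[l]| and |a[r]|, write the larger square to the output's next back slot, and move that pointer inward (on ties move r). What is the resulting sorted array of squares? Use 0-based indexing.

[0,16] |-20|<=|23| out[16]=529 → r--
[0,15] |-20|>|18| out[15]=400 → l++
[1,15] |-18|<=|18| out[14]=324 → r--
[1,14] |-18|>|13| out[13]=324 → l++
[2,14] |-17|>|13| out[12]=289 → l++
[3,14] |-15|>|13| out[11]=225 → l++
[4,14] |-8|<=|13| out[10]=169 → r--
[4,13] |-8|<=|10| out[9]=100 → r--
[4,12] |-8|<=|8| out[8]=64 → r--
[4,11] |-8|>|3| out[7]=64 → l++
[5,11] |-7|>|3| out[6]=49 → l++
[6,11] |-6|>|3| out[5]=36 → l++
[7,11] |-3|<=|3| out[4]=9 → r--
[7,10] |-3|>|1| out[3]=9 → l++
[8,10] |-2|>|1| out[2]=4 → l++
[9,10] |0|<=|1| out[1]=1 → r--
[9,9] |0|<=|0| out[0]=0 → r--

[0, 1, 4, 9, 9, 36, 49, 64, 64, 100, 169, 225, 289, 324, 324, 400, 529]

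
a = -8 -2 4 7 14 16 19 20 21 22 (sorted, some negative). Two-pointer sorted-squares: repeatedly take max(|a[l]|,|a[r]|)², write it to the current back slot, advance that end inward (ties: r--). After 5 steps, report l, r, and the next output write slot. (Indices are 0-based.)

l=0, r=4, next write slot=4

l=0 r=9: |-8|<=|22| out[9]=484, r--
l=0 r=8: |-8|<=|21| out[8]=441, r--
l=0 r=7: |-8|<=|20| out[7]=400, r--
l=0 r=6: |-8|<=|19| out[6]=361, r--
l=0 r=5: |-8|<=|16| out[5]=256, r--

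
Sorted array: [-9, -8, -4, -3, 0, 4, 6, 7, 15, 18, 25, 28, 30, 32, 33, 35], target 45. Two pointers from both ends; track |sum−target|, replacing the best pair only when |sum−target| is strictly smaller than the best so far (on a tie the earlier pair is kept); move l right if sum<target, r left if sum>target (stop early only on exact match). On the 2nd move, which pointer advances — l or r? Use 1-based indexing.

[1,16] -9+35=26 d=19 * → l++
[2,16] -8+35=27 d=18 * → l++

l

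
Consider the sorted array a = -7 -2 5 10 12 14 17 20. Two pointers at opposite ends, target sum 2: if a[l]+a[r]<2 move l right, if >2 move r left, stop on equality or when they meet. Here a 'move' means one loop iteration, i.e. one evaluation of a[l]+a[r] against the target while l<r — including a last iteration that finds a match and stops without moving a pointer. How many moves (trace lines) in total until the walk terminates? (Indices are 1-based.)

[1,8] -7+20=13 >2 → r--
[1,7] -7+17=10 >2 → r--
[1,6] -7+14=7 >2 → r--
[1,5] -7+12=5 >2 → r--
[1,4] -7+10=3 >2 → r--
[1,3] -7+5=-2 <2 → l++
[2,3] -2+5=3 >2 → r--

7 moves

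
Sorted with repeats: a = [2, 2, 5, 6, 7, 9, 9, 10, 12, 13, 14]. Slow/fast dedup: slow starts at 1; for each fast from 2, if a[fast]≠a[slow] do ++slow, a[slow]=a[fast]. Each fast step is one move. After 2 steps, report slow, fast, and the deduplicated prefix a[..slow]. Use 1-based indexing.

slow=2, fast=4, prefix=[2, 5]

slow=1 fast=2: a[fast]=2=a[slow] dup, fast++
slow=1 fast=3: a[fast]=5≠a[slow]=2 write a[2]=5, slow++,fast++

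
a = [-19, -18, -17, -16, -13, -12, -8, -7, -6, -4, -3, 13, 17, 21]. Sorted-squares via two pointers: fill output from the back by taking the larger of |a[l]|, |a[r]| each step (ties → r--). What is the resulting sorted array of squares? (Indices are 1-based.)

[9, 16, 36, 49, 64, 144, 169, 169, 256, 289, 289, 324, 361, 441]

[1,14] |-19|<=|21| out[14]=441 → r--
[1,13] |-19|>|17| out[13]=361 → l++
[2,13] |-18|>|17| out[12]=324 → l++
[3,13] |-17|<=|17| out[11]=289 → r--
[3,12] |-17|>|13| out[10]=289 → l++
[4,12] |-16|>|13| out[9]=256 → l++
[5,12] |-13|<=|13| out[8]=169 → r--
[5,11] |-13|>|-3| out[7]=169 → l++
[6,11] |-12|>|-3| out[6]=144 → l++
[7,11] |-8|>|-3| out[5]=64 → l++
[8,11] |-7|>|-3| out[4]=49 → l++
[9,11] |-6|>|-3| out[3]=36 → l++
[10,11] |-4|>|-3| out[2]=16 → l++
[11,11] |-3|<=|-3| out[1]=9 → r--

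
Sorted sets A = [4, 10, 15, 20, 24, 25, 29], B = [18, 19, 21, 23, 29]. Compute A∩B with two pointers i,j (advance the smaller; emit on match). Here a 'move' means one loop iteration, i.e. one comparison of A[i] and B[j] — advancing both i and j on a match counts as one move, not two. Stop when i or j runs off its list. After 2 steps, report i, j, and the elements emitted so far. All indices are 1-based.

i=1 j=1: 4<18, i++
i=2 j=1: 10<18, i++

i=3, j=1, emitted=[]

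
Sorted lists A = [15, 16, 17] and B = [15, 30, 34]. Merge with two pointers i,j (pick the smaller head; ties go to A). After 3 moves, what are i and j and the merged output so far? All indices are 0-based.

i=2, j=1, merged so far=[15, 15, 16]

[i=0,j=0] A[i]=15<=B[j]=15 take 15 → i++
[i=1,j=0] A[i]=16>B[j]=15 take 15 → j++
[i=1,j=1] A[i]=16<=B[j]=30 take 16 → i++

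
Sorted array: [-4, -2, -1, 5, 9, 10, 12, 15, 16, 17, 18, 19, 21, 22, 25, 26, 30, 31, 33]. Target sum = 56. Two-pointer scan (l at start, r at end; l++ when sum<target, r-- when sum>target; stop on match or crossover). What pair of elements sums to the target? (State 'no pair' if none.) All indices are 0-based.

(25, 31)

l=0 r=18: -4+33=29 <56, l++
l=1 r=18: -2+33=31 <56, l++
l=2 r=18: -1+33=32 <56, l++
l=3 r=18: 5+33=38 <56, l++
l=4 r=18: 9+33=42 <56, l++
l=5 r=18: 10+33=43 <56, l++
l=6 r=18: 12+33=45 <56, l++
l=7 r=18: 15+33=48 <56, l++
l=8 r=18: 16+33=49 <56, l++
l=9 r=18: 17+33=50 <56, l++
l=10 r=18: 18+33=51 <56, l++
l=11 r=18: 19+33=52 <56, l++
l=12 r=18: 21+33=54 <56, l++
l=13 r=18: 22+33=55 <56, l++
l=14 r=18: 25+33=58 >56, r--
l=14 r=17: 25+31=56, found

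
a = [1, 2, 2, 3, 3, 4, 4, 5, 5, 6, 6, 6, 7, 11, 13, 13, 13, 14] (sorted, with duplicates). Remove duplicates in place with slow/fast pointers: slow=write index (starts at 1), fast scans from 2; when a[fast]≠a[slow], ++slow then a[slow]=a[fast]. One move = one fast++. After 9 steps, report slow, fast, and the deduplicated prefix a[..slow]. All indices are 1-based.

slow=6, fast=11, prefix=[1, 2, 3, 4, 5, 6]

(s=1,f=2) a[fast]=2≠a[slow]=1 write a[2]=2 → slow++,fast++
(s=2,f=3) a[fast]=2=a[slow] dup → fast++
(s=2,f=4) a[fast]=3≠a[slow]=2 write a[3]=3 → slow++,fast++
(s=3,f=5) a[fast]=3=a[slow] dup → fast++
(s=3,f=6) a[fast]=4≠a[slow]=3 write a[4]=4 → slow++,fast++
(s=4,f=7) a[fast]=4=a[slow] dup → fast++
(s=4,f=8) a[fast]=5≠a[slow]=4 write a[5]=5 → slow++,fast++
(s=5,f=9) a[fast]=5=a[slow] dup → fast++
(s=5,f=10) a[fast]=6≠a[slow]=5 write a[6]=6 → slow++,fast++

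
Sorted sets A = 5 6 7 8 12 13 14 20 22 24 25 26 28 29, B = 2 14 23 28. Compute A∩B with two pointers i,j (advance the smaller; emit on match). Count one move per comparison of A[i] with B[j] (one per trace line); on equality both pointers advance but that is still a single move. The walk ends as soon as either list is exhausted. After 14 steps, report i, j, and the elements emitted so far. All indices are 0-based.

[i=0,j=0] 5>2 → j++
[i=0,j=1] 5<14 → i++
[i=1,j=1] 6<14 → i++
[i=2,j=1] 7<14 → i++
[i=3,j=1] 8<14 → i++
[i=4,j=1] 12<14 → i++
[i=5,j=1] 13<14 → i++
[i=6,j=1] 14==14 emit → i++,j++
[i=7,j=2] 20<23 → i++
[i=8,j=2] 22<23 → i++
[i=9,j=2] 24>23 → j++
[i=9,j=3] 24<28 → i++
[i=10,j=3] 25<28 → i++
[i=11,j=3] 26<28 → i++

i=12, j=3, emitted=[14]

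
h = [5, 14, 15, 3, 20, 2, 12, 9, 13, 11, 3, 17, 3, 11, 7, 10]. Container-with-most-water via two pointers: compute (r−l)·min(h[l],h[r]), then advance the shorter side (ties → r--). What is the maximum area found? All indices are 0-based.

l=0 r=15: min(5,10)*15=75 best=75 *, l++
l=1 r=15: min(14,10)*14=140 best=140 *, r--
l=1 r=14: min(14,7)*13=91 best=140, r--
l=1 r=13: min(14,11)*12=132 best=140, r--
l=1 r=12: min(14,3)*11=33 best=140, r--
l=1 r=11: min(14,17)*10=140 best=140, l++
l=2 r=11: min(15,17)*9=135 best=140, l++
l=3 r=11: min(3,17)*8=24 best=140, l++
l=4 r=11: min(20,17)*7=119 best=140, r--
l=4 r=10: min(20,3)*6=18 best=140, r--
l=4 r=9: min(20,11)*5=55 best=140, r--
l=4 r=8: min(20,13)*4=52 best=140, r--
l=4 r=7: min(20,9)*3=27 best=140, r--
l=4 r=6: min(20,12)*2=24 best=140, r--
l=4 r=5: min(20,2)*1=2 best=140, r--

max area = 140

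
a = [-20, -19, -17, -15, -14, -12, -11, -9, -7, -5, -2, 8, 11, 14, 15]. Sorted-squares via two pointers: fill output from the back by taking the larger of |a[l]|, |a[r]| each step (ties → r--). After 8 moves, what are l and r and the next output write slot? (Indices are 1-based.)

[1,15] |-20|>|15| out[15]=400 → l++
[2,15] |-19|>|15| out[14]=361 → l++
[3,15] |-17|>|15| out[13]=289 → l++
[4,15] |-15|<=|15| out[12]=225 → r--
[4,14] |-15|>|14| out[11]=225 → l++
[5,14] |-14|<=|14| out[10]=196 → r--
[5,13] |-14|>|11| out[9]=196 → l++
[6,13] |-12|>|11| out[8]=144 → l++

l=7, r=13, next write slot=7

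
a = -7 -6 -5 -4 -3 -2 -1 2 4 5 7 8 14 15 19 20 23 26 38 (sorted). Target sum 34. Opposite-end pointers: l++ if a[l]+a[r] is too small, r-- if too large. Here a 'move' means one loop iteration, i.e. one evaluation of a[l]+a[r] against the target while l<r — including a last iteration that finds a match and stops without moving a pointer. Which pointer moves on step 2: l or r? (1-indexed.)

[1,19] -7+38=31 <34 → l++
[2,19] -6+38=32 <34 → l++

l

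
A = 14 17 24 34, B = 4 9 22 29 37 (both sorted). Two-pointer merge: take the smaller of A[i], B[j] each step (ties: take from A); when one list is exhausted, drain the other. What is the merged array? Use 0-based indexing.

[4, 9, 14, 17, 22, 24, 29, 34, 37]

i=0 j=0: A[i]=14>B[j]=4 take 4, j++
i=0 j=1: A[i]=14>B[j]=9 take 9, j++
i=0 j=2: A[i]=14<=B[j]=22 take 14, i++
i=1 j=2: A[i]=17<=B[j]=22 take 17, i++
i=2 j=2: A[i]=24>B[j]=22 take 22, j++
i=2 j=3: A[i]=24<=B[j]=29 take 24, i++
i=3 j=3: A[i]=34>B[j]=29 take 29, j++
i=3 j=4: A[i]=34<=B[j]=37 take 34, i++
i=4 j=4: A done, take B[j]=37, j++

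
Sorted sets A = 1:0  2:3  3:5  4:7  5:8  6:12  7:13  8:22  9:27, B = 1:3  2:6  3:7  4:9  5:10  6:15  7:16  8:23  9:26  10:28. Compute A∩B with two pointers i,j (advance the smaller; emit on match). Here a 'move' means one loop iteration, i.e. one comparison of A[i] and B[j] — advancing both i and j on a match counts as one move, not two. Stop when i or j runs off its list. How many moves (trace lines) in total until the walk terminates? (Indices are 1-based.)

16 moves

[i=1,j=1] 0<3 → i++
[i=2,j=1] 3==3 emit → i++,j++
[i=3,j=2] 5<6 → i++
[i=4,j=2] 7>6 → j++
[i=4,j=3] 7==7 emit → i++,j++
[i=5,j=4] 8<9 → i++
[i=6,j=4] 12>9 → j++
[i=6,j=5] 12>10 → j++
[i=6,j=6] 12<15 → i++
[i=7,j=6] 13<15 → i++
[i=8,j=6] 22>15 → j++
[i=8,j=7] 22>16 → j++
[i=8,j=8] 22<23 → i++
[i=9,j=8] 27>23 → j++
[i=9,j=9] 27>26 → j++
[i=9,j=10] 27<28 → i++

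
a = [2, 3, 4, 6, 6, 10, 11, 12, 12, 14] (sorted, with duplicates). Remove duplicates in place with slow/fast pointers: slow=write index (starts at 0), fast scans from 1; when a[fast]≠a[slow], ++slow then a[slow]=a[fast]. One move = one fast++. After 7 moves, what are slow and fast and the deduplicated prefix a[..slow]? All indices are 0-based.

slow=6, fast=8, prefix=[2, 3, 4, 6, 10, 11, 12]

slow=0 fast=1: a[fast]=3≠a[slow]=2 write a[1]=3, slow++,fast++
slow=1 fast=2: a[fast]=4≠a[slow]=3 write a[2]=4, slow++,fast++
slow=2 fast=3: a[fast]=6≠a[slow]=4 write a[3]=6, slow++,fast++
slow=3 fast=4: a[fast]=6=a[slow] dup, fast++
slow=3 fast=5: a[fast]=10≠a[slow]=6 write a[4]=10, slow++,fast++
slow=4 fast=6: a[fast]=11≠a[slow]=10 write a[5]=11, slow++,fast++
slow=5 fast=7: a[fast]=12≠a[slow]=11 write a[6]=12, slow++,fast++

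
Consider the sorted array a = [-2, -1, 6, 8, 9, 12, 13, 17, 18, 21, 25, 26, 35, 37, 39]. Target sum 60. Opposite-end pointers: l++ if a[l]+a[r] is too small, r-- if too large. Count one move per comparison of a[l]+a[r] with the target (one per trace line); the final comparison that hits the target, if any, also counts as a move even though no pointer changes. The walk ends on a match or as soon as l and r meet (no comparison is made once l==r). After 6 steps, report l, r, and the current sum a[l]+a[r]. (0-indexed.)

l=6, r=14, sum=52

l=0 r=14: -2+39=37 <60, l++
l=1 r=14: -1+39=38 <60, l++
l=2 r=14: 6+39=45 <60, l++
l=3 r=14: 8+39=47 <60, l++
l=4 r=14: 9+39=48 <60, l++
l=5 r=14: 12+39=51 <60, l++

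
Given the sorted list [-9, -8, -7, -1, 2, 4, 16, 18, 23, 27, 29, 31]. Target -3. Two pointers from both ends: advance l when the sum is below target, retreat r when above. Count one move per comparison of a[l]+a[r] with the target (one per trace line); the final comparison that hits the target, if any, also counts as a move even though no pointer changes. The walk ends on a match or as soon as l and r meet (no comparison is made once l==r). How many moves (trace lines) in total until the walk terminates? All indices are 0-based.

[0,11] -9+31=22 >-3 → r--
[0,10] -9+29=20 >-3 → r--
[0,9] -9+27=18 >-3 → r--
[0,8] -9+23=14 >-3 → r--
[0,7] -9+18=9 >-3 → r--
[0,6] -9+16=7 >-3 → r--
[0,5] -9+4=-5 <-3 → l++
[1,5] -8+4=-4 <-3 → l++
[2,5] -7+4=-3 → found

9 moves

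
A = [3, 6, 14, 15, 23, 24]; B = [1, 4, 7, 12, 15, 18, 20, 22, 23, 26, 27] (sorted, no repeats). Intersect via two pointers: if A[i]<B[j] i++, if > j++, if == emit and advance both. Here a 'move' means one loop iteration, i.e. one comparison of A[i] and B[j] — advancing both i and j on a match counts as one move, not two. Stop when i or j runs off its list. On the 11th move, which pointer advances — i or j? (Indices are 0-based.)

j

i=0 j=0: 3>1, j++
i=0 j=1: 3<4, i++
i=1 j=1: 6>4, j++
i=1 j=2: 6<7, i++
i=2 j=2: 14>7, j++
i=2 j=3: 14>12, j++
i=2 j=4: 14<15, i++
i=3 j=4: 15==15 emit, i++,j++
i=4 j=5: 23>18, j++
i=4 j=6: 23>20, j++
i=4 j=7: 23>22, j++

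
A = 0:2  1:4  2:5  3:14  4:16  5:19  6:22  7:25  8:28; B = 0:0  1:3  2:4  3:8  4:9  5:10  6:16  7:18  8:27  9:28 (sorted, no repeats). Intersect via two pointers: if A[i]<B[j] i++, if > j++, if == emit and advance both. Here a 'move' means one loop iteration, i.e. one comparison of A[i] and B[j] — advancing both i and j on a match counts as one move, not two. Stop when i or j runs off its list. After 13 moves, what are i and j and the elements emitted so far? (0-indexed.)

i=7, j=8, emitted=[4, 16]

[i=0,j=0] 2>0 → j++
[i=0,j=1] 2<3 → i++
[i=1,j=1] 4>3 → j++
[i=1,j=2] 4==4 emit → i++,j++
[i=2,j=3] 5<8 → i++
[i=3,j=3] 14>8 → j++
[i=3,j=4] 14>9 → j++
[i=3,j=5] 14>10 → j++
[i=3,j=6] 14<16 → i++
[i=4,j=6] 16==16 emit → i++,j++
[i=5,j=7] 19>18 → j++
[i=5,j=8] 19<27 → i++
[i=6,j=8] 22<27 → i++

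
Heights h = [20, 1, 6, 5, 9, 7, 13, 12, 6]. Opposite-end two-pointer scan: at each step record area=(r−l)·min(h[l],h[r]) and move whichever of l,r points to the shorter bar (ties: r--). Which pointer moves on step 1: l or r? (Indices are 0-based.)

r

[0,8] min(20,6)*8=48 best=48 * → r--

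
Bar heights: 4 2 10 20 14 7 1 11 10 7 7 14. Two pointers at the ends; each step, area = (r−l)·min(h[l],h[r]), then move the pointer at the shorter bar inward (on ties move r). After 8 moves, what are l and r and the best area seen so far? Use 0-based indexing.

l=3, r=6, best area=112

l=0 r=11: min(4,14)*11=44 best=44 *, l++
l=1 r=11: min(2,14)*10=20 best=44, l++
l=2 r=11: min(10,14)*9=90 best=90 *, l++
l=3 r=11: min(20,14)*8=112 best=112 *, r--
l=3 r=10: min(20,7)*7=49 best=112, r--
l=3 r=9: min(20,7)*6=42 best=112, r--
l=3 r=8: min(20,10)*5=50 best=112, r--
l=3 r=7: min(20,11)*4=44 best=112, r--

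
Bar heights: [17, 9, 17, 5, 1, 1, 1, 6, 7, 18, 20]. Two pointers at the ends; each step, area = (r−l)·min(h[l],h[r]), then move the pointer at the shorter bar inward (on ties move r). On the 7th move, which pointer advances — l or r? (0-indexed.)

l

l=0 r=10: min(17,20)*10=170 best=170 *, l++
l=1 r=10: min(9,20)*9=81 best=170, l++
l=2 r=10: min(17,20)*8=136 best=170, l++
l=3 r=10: min(5,20)*7=35 best=170, l++
l=4 r=10: min(1,20)*6=6 best=170, l++
l=5 r=10: min(1,20)*5=5 best=170, l++
l=6 r=10: min(1,20)*4=4 best=170, l++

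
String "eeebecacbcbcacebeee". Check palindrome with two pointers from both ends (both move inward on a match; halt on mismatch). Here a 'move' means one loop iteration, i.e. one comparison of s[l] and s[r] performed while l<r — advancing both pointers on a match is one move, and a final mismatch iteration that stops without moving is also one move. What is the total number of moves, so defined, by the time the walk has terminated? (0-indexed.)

[0,18] 'e'=='e' → l++,r--
[1,17] 'e'=='e' → l++,r--
[2,16] 'e'=='e' → l++,r--
[3,15] 'b'=='b' → l++,r--
[4,14] 'e'=='e' → l++,r--
[5,13] 'c'=='c' → l++,r--
[6,12] 'a'=='a' → l++,r--
[7,11] 'c'=='c' → l++,r--
[8,10] 'b'=='b' → l++,r--

9 moves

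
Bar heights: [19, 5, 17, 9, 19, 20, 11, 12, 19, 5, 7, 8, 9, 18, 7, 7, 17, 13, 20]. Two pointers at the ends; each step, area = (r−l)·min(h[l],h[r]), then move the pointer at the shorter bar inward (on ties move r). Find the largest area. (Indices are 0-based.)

[0,18] min(19,20)*18=342 best=342 * → l++
[1,18] min(5,20)*17=85 best=342 → l++
[2,18] min(17,20)*16=272 best=342 → l++
[3,18] min(9,20)*15=135 best=342 → l++
[4,18] min(19,20)*14=266 best=342 → l++
[5,18] min(20,20)*13=260 best=342 → r--
[5,17] min(20,13)*12=156 best=342 → r--
[5,16] min(20,17)*11=187 best=342 → r--
[5,15] min(20,7)*10=70 best=342 → r--
[5,14] min(20,7)*9=63 best=342 → r--
[5,13] min(20,18)*8=144 best=342 → r--
[5,12] min(20,9)*7=63 best=342 → r--
[5,11] min(20,8)*6=48 best=342 → r--
[5,10] min(20,7)*5=35 best=342 → r--
[5,9] min(20,5)*4=20 best=342 → r--
[5,8] min(20,19)*3=57 best=342 → r--
[5,7] min(20,12)*2=24 best=342 → r--
[5,6] min(20,11)*1=11 best=342 → r--

max area = 342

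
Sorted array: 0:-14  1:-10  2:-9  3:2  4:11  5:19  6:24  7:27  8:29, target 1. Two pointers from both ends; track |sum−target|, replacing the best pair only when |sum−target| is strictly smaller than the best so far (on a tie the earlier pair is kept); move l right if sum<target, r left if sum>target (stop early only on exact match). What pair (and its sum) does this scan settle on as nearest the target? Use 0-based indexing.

l=0 r=8: -14+29=15 d=14 *, r--
l=0 r=7: -14+27=13 d=12 *, r--
l=0 r=6: -14+24=10 d=9 *, r--
l=0 r=5: -14+19=5 d=4 *, r--
l=0 r=4: -14+11=-3 d=4, l++
l=1 r=4: -10+11=1 d=0 *, stop

pair (-10, 11) with sum 1 (|Δ|=0)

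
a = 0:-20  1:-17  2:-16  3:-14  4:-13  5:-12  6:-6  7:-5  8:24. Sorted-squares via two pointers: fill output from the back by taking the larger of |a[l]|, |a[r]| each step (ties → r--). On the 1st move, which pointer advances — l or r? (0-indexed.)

r

[0,8] |-20|<=|24| out[8]=576 → r--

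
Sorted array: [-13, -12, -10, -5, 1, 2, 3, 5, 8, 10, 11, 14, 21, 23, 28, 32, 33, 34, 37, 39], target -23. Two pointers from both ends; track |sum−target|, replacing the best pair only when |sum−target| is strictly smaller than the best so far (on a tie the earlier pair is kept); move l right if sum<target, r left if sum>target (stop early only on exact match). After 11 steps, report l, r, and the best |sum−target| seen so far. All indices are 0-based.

l=0, r=8, best |Δ|=20

[0,19] -13+39=26 d=49 * → r--
[0,18] -13+37=24 d=47 * → r--
[0,17] -13+34=21 d=44 * → r--
[0,16] -13+33=20 d=43 * → r--
[0,15] -13+32=19 d=42 * → r--
[0,14] -13+28=15 d=38 * → r--
[0,13] -13+23=10 d=33 * → r--
[0,12] -13+21=8 d=31 * → r--
[0,11] -13+14=1 d=24 * → r--
[0,10] -13+11=-2 d=21 * → r--
[0,9] -13+10=-3 d=20 * → r--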